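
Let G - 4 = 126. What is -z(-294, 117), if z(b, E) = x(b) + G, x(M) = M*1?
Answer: 164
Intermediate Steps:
G = 130 (G = 4 + 126 = 130)
x(M) = M
z(b, E) = 130 + b (z(b, E) = b + 130 = 130 + b)
-z(-294, 117) = -(130 - 294) = -1*(-164) = 164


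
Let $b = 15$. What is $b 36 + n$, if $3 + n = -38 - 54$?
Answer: $445$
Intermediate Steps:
$n = -95$ ($n = -3 - 92 = -95$)
$b 36 + n = 15 \cdot 36 - 95 = 540 - 95 = 445$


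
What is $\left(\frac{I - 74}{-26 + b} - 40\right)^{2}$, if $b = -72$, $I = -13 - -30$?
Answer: $\frac{14922769}{9604} \approx 1553.8$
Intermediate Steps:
$I = 17$ ($I = -13 + 30 = 17$)
$\left(\frac{I - 74}{-26 + b} - 40\right)^{2} = \left(\frac{17 - 74}{-26 - 72} - 40\right)^{2} = \left(- \frac{57}{-98} - 40\right)^{2} = \left(\left(-57\right) \left(- \frac{1}{98}\right) - 40\right)^{2} = \left(\frac{57}{98} - 40\right)^{2} = \left(- \frac{3863}{98}\right)^{2} = \frac{14922769}{9604}$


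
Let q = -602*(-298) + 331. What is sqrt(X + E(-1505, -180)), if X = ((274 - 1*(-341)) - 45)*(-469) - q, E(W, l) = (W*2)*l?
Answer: 33*sqrt(87) ≈ 307.80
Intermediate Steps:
E(W, l) = 2*W*l (E(W, l) = (2*W)*l = 2*W*l)
q = 179727 (q = 179396 + 331 = 179727)
X = -447057 (X = ((274 - 1*(-341)) - 45)*(-469) - 1*179727 = ((274 + 341) - 45)*(-469) - 179727 = (615 - 45)*(-469) - 179727 = 570*(-469) - 179727 = -267330 - 179727 = -447057)
sqrt(X + E(-1505, -180)) = sqrt(-447057 + 2*(-1505)*(-180)) = sqrt(-447057 + 541800) = sqrt(94743) = 33*sqrt(87)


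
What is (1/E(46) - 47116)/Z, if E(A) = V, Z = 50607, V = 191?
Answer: -8999155/9665937 ≈ -0.93102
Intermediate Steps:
E(A) = 191
(1/E(46) - 47116)/Z = (1/191 - 47116)/50607 = (1/191 - 47116)*(1/50607) = -8999155/191*1/50607 = -8999155/9665937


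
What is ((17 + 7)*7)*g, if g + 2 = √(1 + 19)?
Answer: -336 + 336*√5 ≈ 415.32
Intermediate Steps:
g = -2 + 2*√5 (g = -2 + √(1 + 19) = -2 + √20 = -2 + 2*√5 ≈ 2.4721)
((17 + 7)*7)*g = ((17 + 7)*7)*(-2 + 2*√5) = (24*7)*(-2 + 2*√5) = 168*(-2 + 2*√5) = -336 + 336*√5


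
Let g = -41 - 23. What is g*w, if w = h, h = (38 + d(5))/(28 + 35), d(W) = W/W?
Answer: -832/21 ≈ -39.619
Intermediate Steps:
d(W) = 1
h = 13/21 (h = (38 + 1)/(28 + 35) = 39/63 = 39*(1/63) = 13/21 ≈ 0.61905)
g = -64
w = 13/21 ≈ 0.61905
g*w = -64*13/21 = -832/21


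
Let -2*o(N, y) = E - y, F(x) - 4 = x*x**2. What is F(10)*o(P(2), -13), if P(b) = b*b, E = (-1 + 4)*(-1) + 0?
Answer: -5020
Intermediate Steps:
F(x) = 4 + x**3 (F(x) = 4 + x*x**2 = 4 + x**3)
E = -3 (E = 3*(-1) + 0 = -3 + 0 = -3)
P(b) = b**2
o(N, y) = 3/2 + y/2 (o(N, y) = -(-3 - y)/2 = 3/2 + y/2)
F(10)*o(P(2), -13) = (4 + 10**3)*(3/2 + (1/2)*(-13)) = (4 + 1000)*(3/2 - 13/2) = 1004*(-5) = -5020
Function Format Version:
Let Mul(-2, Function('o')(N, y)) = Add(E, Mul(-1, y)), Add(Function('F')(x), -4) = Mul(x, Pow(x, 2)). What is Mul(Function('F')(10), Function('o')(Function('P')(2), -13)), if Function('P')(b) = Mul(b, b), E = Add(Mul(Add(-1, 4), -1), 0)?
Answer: -5020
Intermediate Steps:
Function('F')(x) = Add(4, Pow(x, 3)) (Function('F')(x) = Add(4, Mul(x, Pow(x, 2))) = Add(4, Pow(x, 3)))
E = -3 (E = Add(Mul(3, -1), 0) = Add(-3, 0) = -3)
Function('P')(b) = Pow(b, 2)
Function('o')(N, y) = Add(Rational(3, 2), Mul(Rational(1, 2), y)) (Function('o')(N, y) = Mul(Rational(-1, 2), Add(-3, Mul(-1, y))) = Add(Rational(3, 2), Mul(Rational(1, 2), y)))
Mul(Function('F')(10), Function('o')(Function('P')(2), -13)) = Mul(Add(4, Pow(10, 3)), Add(Rational(3, 2), Mul(Rational(1, 2), -13))) = Mul(Add(4, 1000), Add(Rational(3, 2), Rational(-13, 2))) = Mul(1004, -5) = -5020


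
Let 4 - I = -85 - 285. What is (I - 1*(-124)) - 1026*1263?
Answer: -1295340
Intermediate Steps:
I = 374 (I = 4 - (-85 - 285) = 4 - 1*(-370) = 4 + 370 = 374)
(I - 1*(-124)) - 1026*1263 = (374 - 1*(-124)) - 1026*1263 = (374 + 124) - 1295838 = 498 - 1295838 = -1295340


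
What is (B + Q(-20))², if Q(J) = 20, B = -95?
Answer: 5625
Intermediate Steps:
(B + Q(-20))² = (-95 + 20)² = (-75)² = 5625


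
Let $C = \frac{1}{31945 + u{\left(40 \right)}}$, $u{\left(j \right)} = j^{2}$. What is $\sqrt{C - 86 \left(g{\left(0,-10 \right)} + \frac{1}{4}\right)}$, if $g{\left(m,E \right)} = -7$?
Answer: $\frac{\sqrt{2612870166230}}{67090} \approx 24.094$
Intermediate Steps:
$C = \frac{1}{33545}$ ($C = \frac{1}{31945 + 40^{2}} = \frac{1}{31945 + 1600} = \frac{1}{33545} \approx 2.9811 \cdot 10^{-5}$)
$\sqrt{C - 86 \left(g{\left(0,-10 \right)} + \frac{1}{4}\right)} = \sqrt{\frac{1}{33545} - 86 \left(-7 + \frac{1}{4}\right)} = \sqrt{\frac{1}{33545} - - \frac{1161}{2}} = \sqrt{\frac{1}{33545} + \frac{1161}{2}} = \sqrt{\frac{38945747}{67090}} = \frac{\sqrt{2612870166230}}{67090}$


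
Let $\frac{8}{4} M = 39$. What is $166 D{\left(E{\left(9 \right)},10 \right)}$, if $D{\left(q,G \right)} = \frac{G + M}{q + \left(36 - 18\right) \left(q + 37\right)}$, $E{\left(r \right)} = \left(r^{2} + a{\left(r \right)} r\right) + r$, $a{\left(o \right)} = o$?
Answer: $\frac{4897}{3915} \approx 1.2508$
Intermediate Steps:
$M = \frac{39}{2}$ ($M = \frac{1}{2} \cdot 39 = \frac{39}{2} \approx 19.5$)
$E{\left(r \right)} = r + 2 r^{2}$ ($E{\left(r \right)} = \left(r^{2} + r r\right) + r = \left(r^{2} + r^{2}\right) + r = 2 r^{2} + r = r + 2 r^{2}$)
$D{\left(q,G \right)} = \frac{\frac{39}{2} + G}{666 + 19 q}$ ($D{\left(q,G \right)} = \frac{G + \frac{39}{2}}{q + \left(36 - 18\right) \left(q + 37\right)} = \frac{\frac{39}{2} + G}{q + 18 \left(37 + q\right)} = \frac{\frac{39}{2} + G}{q + \left(666 + 18 q\right)} = \frac{\frac{39}{2} + G}{666 + 19 q}$)
$166 D{\left(E{\left(9 \right)},10 \right)} = 166 \frac{39 + 2 \cdot 10}{2 \left(666 + 19 \cdot 9 \left(1 + 2 \cdot 9\right)\right)} = 166 \frac{39 + 20}{2 \left(666 + 19 \cdot 9 \left(1 + 18\right)\right)} = 166 \cdot \frac{1}{2} \frac{1}{666 + 19 \cdot 9 \cdot 19} \cdot 59 = 166 \cdot \frac{1}{2} \frac{1}{666 + 19 \cdot 171} \cdot 59 = 166 \cdot \frac{1}{2} \frac{1}{666 + 3249} \cdot 59 = 166 \cdot \frac{1}{2} \cdot \frac{1}{3915} \cdot 59 = 166 \cdot \frac{59}{7830} = \frac{4897}{3915}$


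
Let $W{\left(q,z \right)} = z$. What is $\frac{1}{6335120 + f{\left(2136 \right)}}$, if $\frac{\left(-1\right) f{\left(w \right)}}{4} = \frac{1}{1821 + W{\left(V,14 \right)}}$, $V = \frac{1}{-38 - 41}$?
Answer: $\frac{1835}{11624945196} \approx 1.5785 \cdot 10^{-7}$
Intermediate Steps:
$V = - \frac{1}{79}$ ($V = \frac{1}{-79} = - \frac{1}{79} \approx -0.012658$)
$f{\left(w \right)} = - \frac{4}{1835}$ ($f{\left(w \right)} = - \frac{4}{1821 + 14} = - \frac{4}{1835}$)
$\frac{1}{6335120 + f{\left(2136 \right)}} = \frac{1}{6335120 - \frac{4}{1835}} = \frac{1}{\frac{11624945196}{1835}} = \frac{1835}{11624945196}$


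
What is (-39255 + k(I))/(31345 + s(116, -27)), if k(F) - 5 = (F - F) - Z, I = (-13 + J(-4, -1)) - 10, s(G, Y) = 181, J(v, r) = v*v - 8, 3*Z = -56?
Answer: -58847/47289 ≈ -1.2444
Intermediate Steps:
Z = -56/3 (Z = (⅓)*(-56) = -56/3 ≈ -18.667)
J(v, r) = -8 + v² (J(v, r) = v² - 8 = -8 + v²)
I = -15 (I = (-13 + (-8 + (-4)²)) - 10 = (-13 + (-8 + 16)) - 10 = (-13 + 8) - 10 = -5 - 10 = -15)
k(F) = 71/3 (k(F) = 5 + ((F - F) - 1*(-56/3)) = 5 + (0 + 56/3) = 5 + 56/3 = 71/3)
(-39255 + k(I))/(31345 + s(116, -27)) = (-39255 + 71/3)/(31345 + 181) = -117694/3/31526 = -117694/3*1/31526 = -58847/47289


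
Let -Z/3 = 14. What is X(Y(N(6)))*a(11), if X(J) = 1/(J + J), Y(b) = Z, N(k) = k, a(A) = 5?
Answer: -5/84 ≈ -0.059524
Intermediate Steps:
Z = -42 (Z = -3*14 = -42)
Y(b) = -42
X(J) = 1/(2*J)
X(Y(N(6)))*a(11) = ((½)/(-42))*5 = ((½)*(-1/42))*5 = -1/84*5 = -5/84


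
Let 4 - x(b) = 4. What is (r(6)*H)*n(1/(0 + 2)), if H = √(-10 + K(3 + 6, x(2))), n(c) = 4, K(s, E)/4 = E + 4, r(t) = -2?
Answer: -8*√6 ≈ -19.596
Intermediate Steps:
x(b) = 0 (x(b) = 4 - 1*4 = 4 - 4 = 0)
K(s, E) = 16 + 4*E (K(s, E) = 4*(E + 4) = 4*(4 + E) = 16 + 4*E)
H = √6 (H = √(-10 + (16 + 4*0)) = √(-10 + (16 + 0)) = √(-10 + 16) = √6 ≈ 2.4495)
(r(6)*H)*n(1/(0 + 2)) = -2*√6*4 = -8*√6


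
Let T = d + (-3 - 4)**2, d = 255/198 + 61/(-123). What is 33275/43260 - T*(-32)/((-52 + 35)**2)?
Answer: 7084710173/1127693028 ≈ 6.2825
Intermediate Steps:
d = 2143/2706 (d = 255*(1/198) + 61*(-1/123) = 85/66 - 61/123 = 2143/2706 ≈ 0.79194)
T = 134737/2706 (T = 2143/2706 + (-3 - 4)**2 = 2143/2706 + (-7)**2 = 2143/2706 + 49 = 134737/2706 ≈ 49.792)
33275/43260 - T*(-32)/((-52 + 35)**2) = 33275/43260 - (134737/2706)*(-32)/((-52 + 35)**2) = 33275*(1/43260) - (-2155792)/(1353*((-17)**2)) = 6655/8652 - (-2155792)/(1353*289) = 6655/8652 - 1*(-2155792/391017) = 6655/8652 + 2155792/391017 = 7084710173/1127693028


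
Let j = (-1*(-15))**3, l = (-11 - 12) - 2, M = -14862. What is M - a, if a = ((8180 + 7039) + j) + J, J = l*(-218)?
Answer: -38906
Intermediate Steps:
l = -25 (l = -23 - 2 = -25)
j = 3375 (j = 15**3 = 3375)
J = 5450 (J = -25*(-218) = 5450)
a = 24044 (a = ((8180 + 7039) + 3375) + 5450 = (15219 + 3375) + 5450 = 18594 + 5450 = 24044)
M - a = -14862 - 1*24044 = -14862 - 24044 = -38906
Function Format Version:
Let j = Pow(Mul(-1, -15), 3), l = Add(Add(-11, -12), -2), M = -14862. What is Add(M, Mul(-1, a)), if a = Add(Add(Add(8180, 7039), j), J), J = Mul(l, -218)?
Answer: -38906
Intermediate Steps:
l = -25 (l = Add(-23, -2) = -25)
j = 3375 (j = Pow(15, 3) = 3375)
J = 5450 (J = Mul(-25, -218) = 5450)
a = 24044 (a = Add(Add(Add(8180, 7039), 3375), 5450) = Add(Add(15219, 3375), 5450) = Add(18594, 5450) = 24044)
Add(M, Mul(-1, a)) = Add(-14862, Mul(-1, 24044)) = Add(-14862, -24044) = -38906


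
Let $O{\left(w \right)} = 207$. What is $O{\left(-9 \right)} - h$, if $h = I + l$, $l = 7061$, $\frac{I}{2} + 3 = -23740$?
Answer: $40632$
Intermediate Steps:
$I = -47486$ ($I = -6 + 2 \left(-23740\right) = -6 - 47480 = -47486$)
$h = -40425$ ($h = -47486 + 7061 = -40425$)
$O{\left(-9 \right)} - h = 207 - -40425 = 207 + 40425 = 40632$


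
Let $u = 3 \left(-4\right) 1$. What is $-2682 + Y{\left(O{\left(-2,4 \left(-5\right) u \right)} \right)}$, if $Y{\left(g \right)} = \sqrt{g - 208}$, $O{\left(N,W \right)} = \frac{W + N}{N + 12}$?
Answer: $-2682 + \frac{i \sqrt{4605}}{5} \approx -2682.0 + 13.572 i$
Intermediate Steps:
$u = -12$ ($u = \left(-12\right) 1 = -12$)
$O{\left(N,W \right)} = \frac{N + W}{12 + N}$
$Y{\left(g \right)} = \sqrt{-208 + g}$
$-2682 + Y{\left(O{\left(-2,4 \left(-5\right) u \right)} \right)} = -2682 + \sqrt{-208 + \frac{-2 + 4 \left(-5\right) \left(-12\right)}{12 - 2}} = -2682 + \sqrt{-208 + \frac{-2 - -240}{10}} = -2682 + \sqrt{-208 + \frac{-2 + 240}{10}} = -2682 + \sqrt{-208 + \frac{1}{10} \cdot 238} = -2682 + \sqrt{-208 + \frac{119}{5}} = -2682 + \sqrt{- \frac{921}{5}} = -2682 + \frac{i \sqrt{4605}}{5}$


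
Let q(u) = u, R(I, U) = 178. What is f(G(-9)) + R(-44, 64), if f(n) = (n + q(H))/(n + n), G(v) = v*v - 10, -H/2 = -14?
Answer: 25375/142 ≈ 178.70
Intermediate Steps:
H = 28 (H = -2*(-14) = 28)
G(v) = -10 + v² (G(v) = v² - 10 = -10 + v²)
f(n) = (28 + n)/(2*n) (f(n) = (n + 28)/(n + n) = (28 + n)/((2*n)) = (28 + n)*(1/(2*n)) = (28 + n)/(2*n))
f(G(-9)) + R(-44, 64) = (28 + (-10 + (-9)²))/(2*(-10 + (-9)²)) + 178 = (28 + (-10 + 81))/(2*(-10 + 81)) + 178 = (½)*(28 + 71)/71 + 178 = (½)*(1/71)*99 + 178 = 99/142 + 178 = 25375/142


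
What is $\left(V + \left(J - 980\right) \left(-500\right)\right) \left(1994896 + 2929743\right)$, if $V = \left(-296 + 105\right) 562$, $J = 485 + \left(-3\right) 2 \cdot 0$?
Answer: $690227552962$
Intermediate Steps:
$J = 485$ ($J = 485 - 0 = 485 + 0 = 485$)
$V = -107342$ ($V = \left(-191\right) 562 = -107342$)
$\left(V + \left(J - 980\right) \left(-500\right)\right) \left(1994896 + 2929743\right) = \left(-107342 + \left(485 - 980\right) \left(-500\right)\right) \left(1994896 + 2929743\right) = \left(-107342 - -247500\right) 4924639 = \left(-107342 + 247500\right) 4924639 = 140158 \cdot 4924639 = 690227552962$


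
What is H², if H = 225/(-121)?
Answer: 50625/14641 ≈ 3.4578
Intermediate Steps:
H = -225/121 (H = 225*(-1/121) = -225/121 ≈ -1.8595)
H² = (-225/121)² = 50625/14641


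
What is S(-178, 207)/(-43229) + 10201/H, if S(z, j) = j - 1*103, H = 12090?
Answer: 439721669/522638610 ≈ 0.84135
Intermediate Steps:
S(z, j) = -103 + j (S(z, j) = j - 103 = -103 + j)
S(-178, 207)/(-43229) + 10201/H = (-103 + 207)/(-43229) + 10201/12090 = 104*(-1/43229) + 10201*(1/12090) = -104/43229 + 10201/12090 = 439721669/522638610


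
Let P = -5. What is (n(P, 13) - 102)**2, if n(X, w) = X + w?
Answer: 8836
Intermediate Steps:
(n(P, 13) - 102)**2 = ((-5 + 13) - 102)**2 = (8 - 102)**2 = (-94)**2 = 8836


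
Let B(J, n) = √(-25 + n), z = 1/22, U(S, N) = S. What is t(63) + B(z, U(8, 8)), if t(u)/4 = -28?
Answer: -112 + I*√17 ≈ -112.0 + 4.1231*I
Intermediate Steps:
t(u) = -112 (t(u) = 4*(-28) = -112)
z = 1/22 ≈ 0.045455
t(63) + B(z, U(8, 8)) = -112 + √(-25 + 8) = -112 + √(-17) = -112 + I*√17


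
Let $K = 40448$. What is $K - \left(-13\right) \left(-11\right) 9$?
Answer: $39161$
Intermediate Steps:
$K - \left(-13\right) \left(-11\right) 9 = 40448 - \left(-13\right) \left(-11\right) 9 = 40448 - 143 \cdot 9 = 40448 - 1287 = 39161$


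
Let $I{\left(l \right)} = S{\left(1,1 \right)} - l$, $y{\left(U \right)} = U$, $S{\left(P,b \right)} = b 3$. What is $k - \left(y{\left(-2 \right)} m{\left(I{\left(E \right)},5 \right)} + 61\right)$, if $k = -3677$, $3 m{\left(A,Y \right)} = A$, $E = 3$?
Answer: $-3738$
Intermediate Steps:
$S{\left(P,b \right)} = 3 b$
$I{\left(l \right)} = 3 - l$ ($I{\left(l \right)} = 3 \cdot 1 - l = 3 - l$)
$m{\left(A,Y \right)} = \frac{A}{3}$
$k - \left(y{\left(-2 \right)} m{\left(I{\left(E \right)},5 \right)} + 61\right) = -3677 - \left(- 2 \frac{3 - 3}{3} + 61\right) = -3677 - \left(- 2 \cdot \frac{1}{3} \cdot 0 + 61\right) = -3677 - \left(\left(-2\right) 0 + 61\right) = -3677 - \left(0 + 61\right) = -3677 - 61 = -3738$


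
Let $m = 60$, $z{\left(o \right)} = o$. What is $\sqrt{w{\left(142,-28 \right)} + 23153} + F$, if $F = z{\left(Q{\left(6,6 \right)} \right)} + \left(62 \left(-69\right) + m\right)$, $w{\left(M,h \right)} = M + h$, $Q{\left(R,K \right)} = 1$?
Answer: $-4217 + \sqrt{23267} \approx -4064.5$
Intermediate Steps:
$F = -4217$ ($F = 1 + \left(62 \left(-69\right) + 60\right) = 1 + \left(-4278 + 60\right) = 1 - 4218 = -4217$)
$\sqrt{w{\left(142,-28 \right)} + 23153} + F = \sqrt{\left(142 - 28\right) + 23153} - 4217 = \sqrt{114 + 23153} - 4217 = \sqrt{23267} - 4217 = -4217 + \sqrt{23267}$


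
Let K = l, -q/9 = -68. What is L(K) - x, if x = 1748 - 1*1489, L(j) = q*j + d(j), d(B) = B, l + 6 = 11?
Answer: 2806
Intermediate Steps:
l = 5 (l = -6 + 11 = 5)
q = 612 (q = -9*(-68) = 612)
K = 5
L(j) = 613*j (L(j) = 612*j + j = 613*j)
x = 259 (x = 1748 - 1489 = 259)
L(K) - x = 613*5 - 1*259 = 3065 - 259 = 2806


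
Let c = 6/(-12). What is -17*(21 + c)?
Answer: -697/2 ≈ -348.50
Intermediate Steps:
c = -1/2 (c = 6*(-1/12) = -1/2 ≈ -0.50000)
-17*(21 + c) = -17*(21 - 1/2) = -17*41/2 = -697/2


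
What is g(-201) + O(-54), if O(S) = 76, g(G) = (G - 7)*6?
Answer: -1172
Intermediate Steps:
g(G) = -42 + 6*G (g(G) = (-7 + G)*6 = -42 + 6*G)
g(-201) + O(-54) = (-42 + 6*(-201)) + 76 = (-42 - 1206) + 76 = -1248 + 76 = -1172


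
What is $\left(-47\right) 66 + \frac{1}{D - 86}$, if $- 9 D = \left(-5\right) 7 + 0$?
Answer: $- \frac{2292387}{739} \approx -3102.0$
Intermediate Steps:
$D = \frac{35}{9}$ ($D = - \frac{\left(-5\right) 7 + 0}{9} = - \frac{-35 + 0}{9} = \left(- \frac{1}{9}\right) \left(-35\right) = \frac{35}{9} \approx 3.8889$)
$\left(-47\right) 66 + \frac{1}{D - 86} = \left(-47\right) 66 + \frac{1}{\frac{35}{9} - 86} = -3102 + \frac{1}{- \frac{739}{9}} = -3102 - \frac{9}{739} = - \frac{2292387}{739}$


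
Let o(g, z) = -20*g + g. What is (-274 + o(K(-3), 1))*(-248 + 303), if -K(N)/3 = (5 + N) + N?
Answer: -18205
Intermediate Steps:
K(N) = -15 - 6*N (K(N) = -3*((5 + N) + N) = -3*(5 + 2*N) = -15 - 6*N)
o(g, z) = -19*g
(-274 + o(K(-3), 1))*(-248 + 303) = (-274 - 19*(-15 - 6*(-3)))*(-248 + 303) = (-274 - 19*(-15 + 18))*55 = (-274 - 19*3)*55 = (-274 - 57)*55 = -331*55 = -18205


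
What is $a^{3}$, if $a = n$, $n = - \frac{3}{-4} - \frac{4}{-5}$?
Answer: $\frac{29791}{8000} \approx 3.7239$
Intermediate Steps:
$n = \frac{31}{20}$ ($n = \left(-3\right) \left(- \frac{1}{4}\right) - - \frac{4}{5} = \frac{3}{4} + \frac{4}{5} = \frac{31}{20} \approx 1.55$)
$a = \frac{31}{20} \approx 1.55$
$a^{3} = \left(\frac{31}{20}\right)^{3} = \frac{29791}{8000}$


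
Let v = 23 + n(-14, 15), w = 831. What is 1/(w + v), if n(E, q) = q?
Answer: 1/869 ≈ 0.0011507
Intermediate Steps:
v = 38 (v = 23 + 15 = 38)
1/(w + v) = 1/(831 + 38) = 1/869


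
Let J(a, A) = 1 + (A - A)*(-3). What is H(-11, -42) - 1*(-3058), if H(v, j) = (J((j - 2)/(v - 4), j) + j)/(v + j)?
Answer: 162115/53 ≈ 3058.8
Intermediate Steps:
J(a, A) = 1 (J(a, A) = 1 + 0*(-3) = 1 + 0 = 1)
H(v, j) = (1 + j)/(j + v) (H(v, j) = (1 + j)/(v + j) = (1 + j)/(j + v))
H(-11, -42) - 1*(-3058) = (1 - 42)/(-42 - 11) - 1*(-3058) = -41/(-53) + 3058 = -1/53*(-41) + 3058 = 41/53 + 3058 = 162115/53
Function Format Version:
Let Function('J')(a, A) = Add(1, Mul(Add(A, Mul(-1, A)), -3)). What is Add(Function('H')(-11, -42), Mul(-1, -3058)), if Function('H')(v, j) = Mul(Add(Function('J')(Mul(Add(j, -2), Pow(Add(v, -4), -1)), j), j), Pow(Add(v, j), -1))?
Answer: Rational(162115, 53) ≈ 3058.8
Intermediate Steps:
Function('J')(a, A) = 1 (Function('J')(a, A) = Add(1, Mul(0, -3)) = Add(1, 0) = 1)
Function('H')(v, j) = Mul(Pow(Add(j, v), -1), Add(1, j)) (Function('H')(v, j) = Mul(Add(1, j), Pow(Add(v, j), -1)) = Mul(Add(1, j), Pow(Add(j, v), -1)) = Mul(Pow(Add(j, v), -1), Add(1, j)))
Add(Function('H')(-11, -42), Mul(-1, -3058)) = Add(Mul(Pow(Add(-42, -11), -1), Add(1, -42)), Mul(-1, -3058)) = Add(Mul(Pow(-53, -1), -41), 3058) = Add(Mul(Rational(-1, 53), -41), 3058) = Add(Rational(41, 53), 3058) = Rational(162115, 53)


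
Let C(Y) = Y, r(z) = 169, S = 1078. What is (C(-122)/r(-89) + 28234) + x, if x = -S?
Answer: 4589242/169 ≈ 27155.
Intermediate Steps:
x = -1078 (x = -1*1078 = -1078)
(C(-122)/r(-89) + 28234) + x = (-122/169 + 28234) - 1078 = 4771424/169 - 1078 = 4589242/169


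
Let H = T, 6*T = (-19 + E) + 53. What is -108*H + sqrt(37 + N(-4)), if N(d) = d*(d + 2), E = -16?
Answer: -324 + 3*sqrt(5) ≈ -317.29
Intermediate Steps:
N(d) = d*(2 + d)
T = 3 (T = ((-19 - 16) + 53)/6 = (-35 + 53)/6 = (1/6)*18 = 3)
H = 3
-108*H + sqrt(37 + N(-4)) = -108*3 + sqrt(37 - 4*(2 - 4)) = -324 + sqrt(37 - 4*(-2)) = -324 + sqrt(37 + 8) = -324 + sqrt(45) = -324 + 3*sqrt(5)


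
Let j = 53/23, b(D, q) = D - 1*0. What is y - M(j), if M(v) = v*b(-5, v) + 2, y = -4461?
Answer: -102384/23 ≈ -4451.5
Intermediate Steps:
b(D, q) = D (b(D, q) = D + 0 = D)
j = 53/23 (j = 53*(1/23) = 53/23 ≈ 2.3043)
M(v) = 2 - 5*v (M(v) = v*(-5) + 2 = -5*v + 2 = 2 - 5*v)
y - M(j) = -4461 - (2 - 5*53/23) = -4461 - (2 - 265/23) = -4461 - 1*(-219/23) = -4461 + 219/23 = -102384/23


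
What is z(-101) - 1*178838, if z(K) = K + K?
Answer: -179040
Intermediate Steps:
z(K) = 2*K
z(-101) - 1*178838 = 2*(-101) - 1*178838 = -202 - 178838 = -179040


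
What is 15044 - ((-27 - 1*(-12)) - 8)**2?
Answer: 14515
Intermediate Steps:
15044 - ((-27 - 1*(-12)) - 8)**2 = 15044 - ((-27 + 12) - 8)**2 = 15044 - (-15 - 8)**2 = 15044 - 1*(-23)**2 = 15044 - 1*529 = 15044 - 529 = 14515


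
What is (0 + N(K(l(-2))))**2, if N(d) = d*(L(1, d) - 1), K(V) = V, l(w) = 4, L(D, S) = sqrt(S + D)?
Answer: 96 - 32*sqrt(5) ≈ 24.446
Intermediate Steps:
L(D, S) = sqrt(D + S)
N(d) = d*(-1 + sqrt(1 + d)) (N(d) = d*(sqrt(1 + d) - 1) = d*(-1 + sqrt(1 + d)))
(0 + N(K(l(-2))))**2 = (0 + 4*(-1 + sqrt(1 + 4)))**2 = (0 + 4*(-1 + sqrt(5)))**2 = (0 + (-4 + 4*sqrt(5)))**2 = (-4 + 4*sqrt(5))**2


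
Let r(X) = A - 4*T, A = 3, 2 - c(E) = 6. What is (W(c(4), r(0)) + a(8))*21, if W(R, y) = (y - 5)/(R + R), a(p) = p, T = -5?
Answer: 483/4 ≈ 120.75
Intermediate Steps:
c(E) = -4 (c(E) = 2 - 1*6 = 2 - 6 = -4)
r(X) = 23 (r(X) = 3 - 4*(-5) = 3 + 20 = 23)
W(R, y) = (-5 + y)/(2*R) (W(R, y) = (-5 + y)/((2*R)) = (-5 + y)*(1/(2*R)) = (-5 + y)/(2*R))
(W(c(4), r(0)) + a(8))*21 = ((½)*(-5 + 23)/(-4) + 8)*21 = ((½)*(-¼)*18 + 8)*21 = (-9/4 + 8)*21 = (23/4)*21 = 483/4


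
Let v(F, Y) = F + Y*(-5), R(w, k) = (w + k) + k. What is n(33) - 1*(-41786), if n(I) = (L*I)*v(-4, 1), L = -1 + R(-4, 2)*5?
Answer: 42083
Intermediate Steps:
R(w, k) = w + 2*k (R(w, k) = (k + w) + k = w + 2*k)
v(F, Y) = F - 5*Y
L = -1 (L = -1 + (-4 + 2*2)*5 = -1 + (-4 + 4)*5 = -1 + 0*5 = -1 + 0 = -1)
n(I) = 9*I (n(I) = (-I)*(-4 - 5*1) = (-I)*(-4 - 5) = -I*(-9) = 9*I)
n(33) - 1*(-41786) = 9*33 - 1*(-41786) = 297 + 41786 = 42083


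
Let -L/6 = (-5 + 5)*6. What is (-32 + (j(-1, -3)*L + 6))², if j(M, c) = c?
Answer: 676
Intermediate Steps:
L = 0 (L = -6*(-5 + 5)*6 = -0*6 = -6*0 = 0)
(-32 + (j(-1, -3)*L + 6))² = (-32 + (-3*0 + 6))² = (-32 + (0 + 6))² = (-32 + 6)² = (-26)² = 676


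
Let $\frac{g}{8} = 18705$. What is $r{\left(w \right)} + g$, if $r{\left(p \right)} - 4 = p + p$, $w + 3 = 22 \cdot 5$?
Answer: $149858$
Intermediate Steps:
$g = 149640$ ($g = 8 \cdot 18705 = 149640$)
$w = 107$ ($w = -3 + 22 \cdot 5 = -3 + 110 = 107$)
$r{\left(p \right)} = 4 + 2 p$ ($r{\left(p \right)} = 4 + \left(p + p\right) = 4 + 2 p$)
$r{\left(w \right)} + g = \left(4 + 2 \cdot 107\right) + 149640 = \left(4 + 214\right) + 149640 = 218 + 149640 = 149858$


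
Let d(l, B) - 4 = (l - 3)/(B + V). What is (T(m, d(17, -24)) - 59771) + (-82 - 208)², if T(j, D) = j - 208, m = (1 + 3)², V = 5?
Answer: 24137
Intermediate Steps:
d(l, B) = 4 + (-3 + l)/(5 + B) (d(l, B) = 4 + (l - 3)/(B + 5) = 4 + (-3 + l)/(5 + B))
m = 16 (m = 4² = 16)
T(j, D) = -208 + j
(T(m, d(17, -24)) - 59771) + (-82 - 208)² = ((-208 + 16) - 59771) + (-82 - 208)² = (-192 - 59771) + (-290)² = -59963 + 84100 = 24137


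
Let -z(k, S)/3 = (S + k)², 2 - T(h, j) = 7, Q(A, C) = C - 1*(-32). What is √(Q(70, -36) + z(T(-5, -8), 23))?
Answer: 4*I*√61 ≈ 31.241*I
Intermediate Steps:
Q(A, C) = 32 + C (Q(A, C) = C + 32 = 32 + C)
T(h, j) = -5 (T(h, j) = 2 - 1*7 = 2 - 7 = -5)
z(k, S) = -3*(S + k)²
√(Q(70, -36) + z(T(-5, -8), 23)) = √((32 - 36) - 3*(23 - 5)²) = √(-4 - 3*18²) = √(-4 - 3*324) = √(-4 - 972) = √(-976) = 4*I*√61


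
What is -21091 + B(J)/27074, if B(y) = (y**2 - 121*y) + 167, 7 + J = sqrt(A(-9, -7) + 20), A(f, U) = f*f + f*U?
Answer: -571016507/27074 - 135*sqrt(41)/13537 ≈ -21091.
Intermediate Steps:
A(f, U) = f**2 + U*f
J = -7 + 2*sqrt(41) (J = -7 + sqrt(-9*(-7 - 9) + 20) = -7 + sqrt(-9*(-16) + 20) = -7 + sqrt(144 + 20) = -7 + sqrt(164) = -7 + 2*sqrt(41) ≈ 5.8063)
B(y) = 167 + y**2 - 121*y
-21091 + B(J)/27074 = -21091 + (167 + (-7 + 2*sqrt(41))**2 - 121*(-7 + 2*sqrt(41)))/27074 = -21091 + (167 + (-7 + 2*sqrt(41))**2 + (847 - 242*sqrt(41)))*(1/27074) = -21091 + (1014 + (-7 + 2*sqrt(41))**2 - 242*sqrt(41))*(1/27074) = -21091 + (507/13537 - 121*sqrt(41)/13537 + (-7 + 2*sqrt(41))**2/27074) = -285508360/13537 - 121*sqrt(41)/13537 + (-7 + 2*sqrt(41))**2/27074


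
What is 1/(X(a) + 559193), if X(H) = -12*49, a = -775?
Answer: 1/558605 ≈ 1.7902e-6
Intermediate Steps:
X(H) = -588
1/(X(a) + 559193) = 1/(-588 + 559193) = 1/558605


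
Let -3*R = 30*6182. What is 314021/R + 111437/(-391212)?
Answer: -16217227349/3023090730 ≈ -5.3645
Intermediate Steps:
R = -61820 (R = -10*6182 = -⅓*185460 = -61820)
314021/R + 111437/(-391212) = 314021/(-61820) + 111437/(-391212) = 314021*(-1/61820) + 111437*(-1/391212) = -314021/61820 - 111437/391212 = -16217227349/3023090730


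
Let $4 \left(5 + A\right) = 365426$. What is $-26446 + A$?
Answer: $\frac{129811}{2} \approx 64906.0$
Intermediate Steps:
$A = \frac{182703}{2}$ ($A = -5 + \frac{1}{4} \cdot 365426 = -5 + \frac{182713}{2} = \frac{182703}{2} \approx 91352.0$)
$-26446 + A = -26446 + \frac{182703}{2} = \frac{129811}{2}$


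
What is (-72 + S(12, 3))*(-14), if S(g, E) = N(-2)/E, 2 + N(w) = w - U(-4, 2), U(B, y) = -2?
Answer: 3052/3 ≈ 1017.3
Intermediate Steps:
N(w) = w (N(w) = -2 + (w - 1*(-2)) = -2 + (w + 2) = -2 + (2 + w) = w)
S(g, E) = -2/E
(-72 + S(12, 3))*(-14) = (-72 - 2/3)*(-14) = (-72 - 2*⅓)*(-14) = (-72 - ⅔)*(-14) = -218/3*(-14) = 3052/3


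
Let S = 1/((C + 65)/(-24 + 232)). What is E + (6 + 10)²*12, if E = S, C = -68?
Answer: 9008/3 ≈ 3002.7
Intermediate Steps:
S = -208/3 (S = 1/((-68 + 65)/(-24 + 232)) = 1/(-3/208) = -208/3 ≈ -69.333)
E = -208/3 ≈ -69.333
E + (6 + 10)²*12 = -208/3 + (6 + 10)²*12 = -208/3 + 16²*12 = -208/3 + 256*12 = -208/3 + 3072 = 9008/3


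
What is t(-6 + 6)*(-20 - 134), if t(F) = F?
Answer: 0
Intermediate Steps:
t(-6 + 6)*(-20 - 134) = (-6 + 6)*(-20 - 134) = 0*(-154) = 0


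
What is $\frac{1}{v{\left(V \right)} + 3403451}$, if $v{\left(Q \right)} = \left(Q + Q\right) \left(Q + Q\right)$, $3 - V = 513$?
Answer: $\frac{1}{4443851} \approx 2.2503 \cdot 10^{-7}$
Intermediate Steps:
$V = -510$ ($V = 3 - 513 = -510$)
$v{\left(Q \right)} = 4 Q^{2}$ ($v{\left(Q \right)} = 2 Q 2 Q = 4 Q^{2}$)
$\frac{1}{v{\left(V \right)} + 3403451} = \frac{1}{4 \left(-510\right)^{2} + 3403451} = \frac{1}{4 \cdot 260100 + 3403451} = \frac{1}{1040400 + 3403451} = \frac{1}{4443851}$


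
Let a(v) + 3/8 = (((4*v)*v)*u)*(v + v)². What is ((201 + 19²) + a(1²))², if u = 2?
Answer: 22553001/64 ≈ 3.5239e+5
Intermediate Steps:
a(v) = -3/8 + 32*v⁴ (a(v) = -3/8 + (((4*v)*v)*2)*(v + v)² = -3/8 + ((4*v²)*2)*(2*v)² = -3/8 + (8*v²)*(4*v²) = -3/8 + 32*v⁴)
((201 + 19²) + a(1²))² = ((201 + 19²) + (-3/8 + 32*(1²)⁴))² = ((201 + 361) + (-3/8 + 32*1⁴))² = (562 + (-3/8 + 32*1))² = (562 + (-3/8 + 32))² = (562 + 253/8)² = (4749/8)² = 22553001/64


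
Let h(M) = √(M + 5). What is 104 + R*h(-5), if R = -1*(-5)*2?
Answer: 104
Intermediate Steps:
h(M) = √(5 + M)
R = 10 (R = 5*2 = 10)
104 + R*h(-5) = 104 + 10*√(5 - 5) = 104 + 10*√0 = 104 + 10*0 = 104 + 0 = 104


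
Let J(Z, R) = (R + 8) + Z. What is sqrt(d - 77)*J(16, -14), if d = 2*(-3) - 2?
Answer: 10*I*sqrt(85) ≈ 92.195*I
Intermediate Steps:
d = -8 (d = -6 - 2 = -8)
J(Z, R) = 8 + R + Z (J(Z, R) = (8 + R) + Z = 8 + R + Z)
sqrt(d - 77)*J(16, -14) = sqrt(-8 - 77)*(8 - 14 + 16) = sqrt(-85)*10 = (I*sqrt(85))*10 = 10*I*sqrt(85)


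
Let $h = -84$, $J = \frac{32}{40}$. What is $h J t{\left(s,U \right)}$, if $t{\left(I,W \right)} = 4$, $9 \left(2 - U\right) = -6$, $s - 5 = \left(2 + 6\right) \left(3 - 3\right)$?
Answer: $- \frac{1344}{5} \approx -268.8$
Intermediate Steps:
$s = 5$ ($s = 5 + \left(2 + 6\right) \left(3 - 3\right) = 5 + 8 \cdot 0 = 5 + 0 = 5$)
$U = \frac{8}{3}$ ($U = 2 - - \frac{2}{3} = 2 + \frac{2}{3} = \frac{8}{3} \approx 2.6667$)
$J = \frac{4}{5}$ ($J = 32 \cdot \frac{1}{40} = \frac{4}{5} \approx 0.8$)
$h J t{\left(s,U \right)} = \left(-84\right) \frac{4}{5} \cdot 4 = \left(- \frac{336}{5}\right) 4 = - \frac{1344}{5}$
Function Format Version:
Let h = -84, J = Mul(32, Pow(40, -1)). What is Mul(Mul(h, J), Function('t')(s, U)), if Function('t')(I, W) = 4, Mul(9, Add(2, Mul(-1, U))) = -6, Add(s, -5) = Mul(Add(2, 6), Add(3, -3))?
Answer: Rational(-1344, 5) ≈ -268.80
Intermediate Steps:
s = 5 (s = Add(5, Mul(Add(2, 6), Add(3, -3))) = Add(5, Mul(8, 0)) = Add(5, 0) = 5)
U = Rational(8, 3) (U = Add(2, Mul(Rational(-1, 9), -6)) = Add(2, Rational(2, 3)) = Rational(8, 3) ≈ 2.6667)
J = Rational(4, 5) (J = Mul(32, Rational(1, 40)) = Rational(4, 5) ≈ 0.80000)
Mul(Mul(h, J), Function('t')(s, U)) = Mul(Mul(-84, Rational(4, 5)), 4) = Mul(Rational(-336, 5), 4) = Rational(-1344, 5)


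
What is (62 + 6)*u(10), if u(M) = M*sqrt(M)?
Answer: 680*sqrt(10) ≈ 2150.3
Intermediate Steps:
u(M) = M**(3/2)
(62 + 6)*u(10) = (62 + 6)*10**(3/2) = 68*(10*sqrt(10)) = 680*sqrt(10)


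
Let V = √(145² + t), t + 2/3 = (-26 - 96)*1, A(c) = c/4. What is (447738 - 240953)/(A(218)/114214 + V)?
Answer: -3089200652292/654402114931889 + 2157981426916688*√188121/654402114931889 ≈ 1430.3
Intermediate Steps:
A(c) = c/4 (A(c) = c*(¼) = c/4)
t = -368/3 (t = -⅔ + (-26 - 96)*1 = -⅔ - 122*1 = -⅔ - 122 = -368/3 ≈ -122.67)
V = √188121/3 (V = √(145² - 368/3) = √(21025 - 368/3) = √(62707/3) = √188121/3 ≈ 144.58)
(447738 - 240953)/(A(218)/114214 + V) = (447738 - 240953)/(((¼)*218)/114214 + √188121/3) = 206785/((109/2)*(1/114214) + √188121/3) = 206785/(109/228428 + √188121/3)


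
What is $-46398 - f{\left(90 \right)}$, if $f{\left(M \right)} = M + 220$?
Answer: $-46708$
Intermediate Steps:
$f{\left(M \right)} = 220 + M$
$-46398 - f{\left(90 \right)} = -46398 - \left(220 + 90\right) = -46398 - 310 = -46708$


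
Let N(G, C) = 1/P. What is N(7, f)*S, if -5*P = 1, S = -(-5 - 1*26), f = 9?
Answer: -155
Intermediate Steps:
S = 31 (S = -(-5 - 26) = -1*(-31) = 31)
P = -⅕ (P = -⅕*1 = -⅕ ≈ -0.20000)
N(G, C) = -5 (N(G, C) = 1/(-⅕) = -5)
N(7, f)*S = -5*31 = -155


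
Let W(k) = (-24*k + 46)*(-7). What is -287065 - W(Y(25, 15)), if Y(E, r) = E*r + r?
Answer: -352263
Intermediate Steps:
Y(E, r) = r + E*r
W(k) = -322 + 168*k (W(k) = (46 - 24*k)*(-7) = -322 + 168*k)
-287065 - W(Y(25, 15)) = -287065 - (-322 + 168*(15*(1 + 25))) = -287065 - (-322 + 168*(15*26)) = -287065 - (-322 + 168*390) = -287065 - (-322 + 65520) = -287065 - 1*65198 = -287065 - 65198 = -352263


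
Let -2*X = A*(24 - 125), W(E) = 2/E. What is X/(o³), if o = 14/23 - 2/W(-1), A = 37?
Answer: 1228867/2738 ≈ 448.82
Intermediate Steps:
o = 37/23 (o = 14/23 - 2/(2/(-1)) = 14*(1/23) - 2/(2*(-1)) = 14/23 - 2/(-2) = 14/23 - 2*(-½) = 14/23 + 1 = 37/23 ≈ 1.6087)
X = 3737/2 (X = -37*(24 - 125)/2 = -37*(-101)/2 = -½*(-3737) = 3737/2 ≈ 1868.5)
X/(o³) = 3737/(2*((37/23)³)) = 3737/(2*(50653/12167)) = (3737/2)*(12167/50653) = 1228867/2738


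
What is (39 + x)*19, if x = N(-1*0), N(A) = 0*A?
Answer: 741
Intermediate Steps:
N(A) = 0
x = 0
(39 + x)*19 = (39 + 0)*19 = 39*19 = 741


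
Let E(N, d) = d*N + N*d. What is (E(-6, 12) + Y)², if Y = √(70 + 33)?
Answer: (144 - √103)² ≈ 17916.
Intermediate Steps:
E(N, d) = 2*N*d (E(N, d) = N*d + N*d = 2*N*d)
Y = √103 ≈ 10.149
(E(-6, 12) + Y)² = (2*(-6)*12 + √103)² = (-144 + √103)²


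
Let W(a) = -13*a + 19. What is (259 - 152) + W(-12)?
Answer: 282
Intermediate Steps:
W(a) = 19 - 13*a
(259 - 152) + W(-12) = (259 - 152) + (19 - 13*(-12)) = 107 + (19 + 156) = 107 + 175 = 282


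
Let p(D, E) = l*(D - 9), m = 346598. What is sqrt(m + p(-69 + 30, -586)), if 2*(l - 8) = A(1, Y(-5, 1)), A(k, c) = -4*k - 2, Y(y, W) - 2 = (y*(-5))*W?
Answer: sqrt(346358) ≈ 588.52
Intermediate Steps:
Y(y, W) = 2 - 5*W*y (Y(y, W) = 2 + (y*(-5))*W = 2 + (-5*y)*W = 2 - 5*W*y)
A(k, c) = -2 - 4*k
l = 5 (l = 8 + (-2 - 4*1)/2 = 8 + (-2 - 4)/2 = 8 + (1/2)*(-6) = 8 - 3 = 5)
p(D, E) = -45 + 5*D (p(D, E) = 5*(D - 9) = 5*(-9 + D) = -45 + 5*D)
sqrt(m + p(-69 + 30, -586)) = sqrt(346598 + (-45 + 5*(-69 + 30))) = sqrt(346598 + (-45 + 5*(-39))) = sqrt(346598 + (-45 - 195)) = sqrt(346598 - 240) = sqrt(346358)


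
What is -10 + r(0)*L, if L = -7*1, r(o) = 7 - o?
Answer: -59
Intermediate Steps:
L = -7
-10 + r(0)*L = -10 + (7 - 1*0)*(-7) = -10 + (7 + 0)*(-7) = -10 + 7*(-7) = -10 - 49 = -59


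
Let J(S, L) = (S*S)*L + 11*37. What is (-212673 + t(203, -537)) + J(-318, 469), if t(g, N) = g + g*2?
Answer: 47215499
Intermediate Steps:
J(S, L) = 407 + L*S**2 (J(S, L) = S**2*L + 407 = L*S**2 + 407 = 407 + L*S**2)
t(g, N) = 3*g (t(g, N) = g + 2*g = 3*g)
(-212673 + t(203, -537)) + J(-318, 469) = (-212673 + 3*203) + (407 + 469*(-318)**2) = (-212673 + 609) + (407 + 469*101124) = -212064 + (407 + 47427156) = -212064 + 47427563 = 47215499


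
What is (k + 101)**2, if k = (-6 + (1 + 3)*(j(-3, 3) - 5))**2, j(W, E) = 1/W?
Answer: 58262689/81 ≈ 7.1929e+5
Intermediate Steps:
k = 6724/9 (k = (-6 + (1 + 3)*(1/(-3) - 5))**2 = (-6 + 4*(-1/3 - 5))**2 = (-6 + 4*(-16/3))**2 = (-6 - 64/3)**2 = (-82/3)**2 = 6724/9 ≈ 747.11)
(k + 101)**2 = (6724/9 + 101)**2 = (7633/9)**2 = 58262689/81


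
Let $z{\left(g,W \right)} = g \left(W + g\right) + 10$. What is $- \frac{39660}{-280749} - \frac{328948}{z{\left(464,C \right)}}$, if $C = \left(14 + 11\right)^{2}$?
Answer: $- \frac{12051897682}{23644025699} \approx -0.50972$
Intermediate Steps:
$C = 625$ ($C = 25^{2} = 625$)
$z{\left(g,W \right)} = 10 + g \left(W + g\right)$
$- \frac{39660}{-280749} - \frac{328948}{z{\left(464,C \right)}} = - \frac{39660}{-280749} - \frac{328948}{10 + 464^{2} + 625 \cdot 464} = \left(-39660\right) \left(- \frac{1}{280749}\right) - \frac{328948}{10 + 215296 + 290000} = \frac{13220}{93583} - \frac{328948}{505306} = \frac{13220}{93583} - \frac{164474}{252653} = - \frac{12051897682}{23644025699}$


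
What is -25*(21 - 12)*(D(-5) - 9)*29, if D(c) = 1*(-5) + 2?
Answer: 78300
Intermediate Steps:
D(c) = -3 (D(c) = -5 + 2 = -3)
-25*(21 - 12)*(D(-5) - 9)*29 = -25*(21 - 12)*(-3 - 9)*29 = -225*(-12)*29 = -25*(-108)*29 = 2700*29 = 78300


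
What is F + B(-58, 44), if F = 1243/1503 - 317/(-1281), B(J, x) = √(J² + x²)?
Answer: 689578/641781 + 10*√53 ≈ 73.876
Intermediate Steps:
F = 689578/641781 (F = 1243*(1/1503) - 317*(-1/1281) = 1243/1503 + 317/1281 = 689578/641781 ≈ 1.0745)
F + B(-58, 44) = 689578/641781 + √((-58)² + 44²) = 689578/641781 + √(3364 + 1936) = 689578/641781 + √5300 = 689578/641781 + 10*√53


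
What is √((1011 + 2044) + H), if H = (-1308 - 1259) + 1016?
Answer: 4*√94 ≈ 38.781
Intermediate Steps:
H = -1551 (H = -2567 + 1016 = -1551)
√((1011 + 2044) + H) = √((1011 + 2044) - 1551) = √(3055 - 1551) = √1504 = 4*√94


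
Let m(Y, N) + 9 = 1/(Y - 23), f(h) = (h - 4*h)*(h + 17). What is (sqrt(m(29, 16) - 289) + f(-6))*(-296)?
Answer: -58608 - 148*I*sqrt(10722)/3 ≈ -58608.0 - 5108.3*I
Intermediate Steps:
f(h) = -3*h*(17 + h) (f(h) = (-3*h)*(17 + h) = -3*h*(17 + h))
m(Y, N) = -9 + 1/(-23 + Y) (m(Y, N) = -9 + 1/(Y - 23) = -9 + 1/(-23 + Y))
(sqrt(m(29, 16) - 289) + f(-6))*(-296) = (sqrt((208 - 9*29)/(-23 + 29) - 289) - 3*(-6)*(17 - 6))*(-296) = (sqrt((208 - 261)/6 - 289) - 3*(-6)*11)*(-296) = (sqrt((1/6)*(-53) - 289) + 198)*(-296) = (sqrt(-53/6 - 289) + 198)*(-296) = (sqrt(-1787/6) + 198)*(-296) = (I*sqrt(10722)/6 + 198)*(-296) = (198 + I*sqrt(10722)/6)*(-296) = -58608 - 148*I*sqrt(10722)/3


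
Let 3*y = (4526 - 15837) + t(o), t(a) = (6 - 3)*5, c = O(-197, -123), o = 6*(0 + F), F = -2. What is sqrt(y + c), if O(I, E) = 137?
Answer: I*sqrt(32655)/3 ≈ 60.236*I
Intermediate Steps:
o = -12 (o = 6*(0 - 2) = 6*(-2) = -12)
c = 137
t(a) = 15 (t(a) = 3*5 = 15)
y = -11296/3 (y = ((4526 - 15837) + 15)/3 = (-11311 + 15)/3 = (1/3)*(-11296) = -11296/3 ≈ -3765.3)
sqrt(y + c) = sqrt(-11296/3 + 137) = sqrt(-10885/3) = I*sqrt(32655)/3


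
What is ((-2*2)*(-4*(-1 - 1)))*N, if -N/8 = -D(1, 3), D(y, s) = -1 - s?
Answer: 1024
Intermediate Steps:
N = -32 (N = -(-8)*(-1 - 1*3) = -(-8)*(-1 - 3) = -(-8)*(-4) = -8*4 = -32)
((-2*2)*(-4*(-1 - 1)))*N = ((-2*2)*(-4*(-1 - 1)))*(-32) = -(-16)*(-2)*(-32) = -4*8*(-32) = -32*(-32) = 1024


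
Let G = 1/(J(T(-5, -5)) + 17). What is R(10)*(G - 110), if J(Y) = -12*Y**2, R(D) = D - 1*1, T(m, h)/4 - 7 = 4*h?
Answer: -32106699/32431 ≈ -990.00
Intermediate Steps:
T(m, h) = 28 + 16*h (T(m, h) = 28 + 4*(4*h) = 28 + 16*h)
R(D) = -1 + D (R(D) = D - 1 = -1 + D)
G = -1/32431 (G = 1/(-12*(28 + 16*(-5))**2 + 17) = 1/(-12*(28 - 80)**2 + 17) = 1/(-12*(-52)**2 + 17) = 1/(-12*2704 + 17) = 1/(-32448 + 17) = 1/(-32431) = -1/32431 ≈ -3.0835e-5)
R(10)*(G - 110) = (-1 + 10)*(-1/32431 - 110) = 9*(-3567411/32431) = -32106699/32431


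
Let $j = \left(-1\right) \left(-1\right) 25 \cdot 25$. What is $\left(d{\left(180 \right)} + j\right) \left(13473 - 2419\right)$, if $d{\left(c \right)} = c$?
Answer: $8898470$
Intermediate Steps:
$j = 625$ ($j = 1 \cdot 25 \cdot 25 = 25 \cdot 25 = 625$)
$\left(d{\left(180 \right)} + j\right) \left(13473 - 2419\right) = \left(180 + 625\right) \left(13473 - 2419\right) = 805 \cdot 11054 = 8898470$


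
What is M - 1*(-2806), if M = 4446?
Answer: 7252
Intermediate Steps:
M - 1*(-2806) = 4446 - 1*(-2806) = 4446 + 2806 = 7252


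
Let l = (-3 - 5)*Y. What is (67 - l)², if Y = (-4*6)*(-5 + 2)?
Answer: 413449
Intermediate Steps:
Y = 72 (Y = -24*(-3) = 72)
l = -576 (l = (-3 - 5)*72 = -8*72 = -576)
(67 - l)² = (67 - 1*(-576))² = (67 + 576)² = 643² = 413449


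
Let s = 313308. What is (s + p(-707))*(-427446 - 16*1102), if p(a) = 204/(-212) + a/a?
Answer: -7390665285428/53 ≈ -1.3945e+11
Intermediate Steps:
p(a) = 2/53 (p(a) = 204*(-1/212) + 1 = -51/53 + 1 = 2/53)
(s + p(-707))*(-427446 - 16*1102) = (313308 + 2/53)*(-427446 - 16*1102) = 16605326*(-427446 - 17632)/53 = (16605326/53)*(-445078) = -7390665285428/53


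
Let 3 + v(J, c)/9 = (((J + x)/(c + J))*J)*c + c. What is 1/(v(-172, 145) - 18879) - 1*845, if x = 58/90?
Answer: -32902352302/38937695 ≈ -845.00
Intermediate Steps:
x = 29/45 (x = 58*(1/90) = 29/45 ≈ 0.64444)
v(J, c) = -27 + 9*c + 9*J*c*(29/45 + J)/(J + c) (v(J, c) = -27 + 9*((((J + 29/45)/(c + J))*J)*c + c) = -27 + 9*((((29/45 + J)/(J + c))*J)*c + c) = -27 + 9*((J*(29/45 + J)/(J + c))*c + c) = -27 + 9*(J*c*(29/45 + J)/(J + c) + c) = -27 + 9*(c + J*c*(29/45 + J)/(J + c)) = -27 + (9*c + 9*J*c*(29/45 + J)/(J + c)) = -27 + 9*c + 9*J*c*(29/45 + J)/(J + c))
1/(v(-172, 145) - 18879) - 1*845 = 1/((-27*(-172) - 27*145 + 9*145² + 9*145*(-172)² + (74/5)*(-172)*145)/(-172 + 145) - 18879) - 1*845 = 1/((4644 - 3915 + 9*21025 + 9*145*29584 - 369112)/(-27) - 18879) - 845 = 1/(-(4644 - 3915 + 189225 + 38607120 - 369112)/27 - 18879) - 845 = 1/(-1/27*38427962 - 18879) - 845 = 1/(-38427962/27 - 18879) - 845 = 1/(-38937695/27) - 845 = -27/38937695 - 845 = -32902352302/38937695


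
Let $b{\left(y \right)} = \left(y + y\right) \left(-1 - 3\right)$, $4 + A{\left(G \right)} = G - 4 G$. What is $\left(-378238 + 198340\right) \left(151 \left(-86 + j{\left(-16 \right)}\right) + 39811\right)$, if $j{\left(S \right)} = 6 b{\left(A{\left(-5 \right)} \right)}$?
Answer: $9517143894$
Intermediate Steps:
$A{\left(G \right)} = -4 - 3 G$ ($A{\left(G \right)} = -4 + \left(G - 4 G\right) = -4 - 3 G$)
$b{\left(y \right)} = - 8 y$ ($b{\left(y \right)} = 2 y \left(-4\right) = - 8 y$)
$j{\left(S \right)} = -528$ ($j{\left(S \right)} = 6 \left(- 8 \left(-4 - -15\right)\right) = 6 \left(- 8 \left(-4 + 15\right)\right) = 6 \left(\left(-8\right) 11\right) = 6 \left(-88\right) = -528$)
$\left(-378238 + 198340\right) \left(151 \left(-86 + j{\left(-16 \right)}\right) + 39811\right) = \left(-378238 + 198340\right) \left(151 \left(-86 - 528\right) + 39811\right) = - 179898 \left(151 \left(-614\right) + 39811\right) = - 179898 \left(-92714 + 39811\right) = \left(-179898\right) \left(-52903\right) = 9517143894$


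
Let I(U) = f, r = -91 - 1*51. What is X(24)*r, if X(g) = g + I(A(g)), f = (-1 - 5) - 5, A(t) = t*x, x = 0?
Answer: -1846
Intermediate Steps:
r = -142 (r = -91 - 51 = -142)
A(t) = 0 (A(t) = t*0 = 0)
f = -11 (f = -6 - 5 = -11)
I(U) = -11
X(g) = -11 + g (X(g) = g - 11 = -11 + g)
X(24)*r = (-11 + 24)*(-142) = 13*(-142) = -1846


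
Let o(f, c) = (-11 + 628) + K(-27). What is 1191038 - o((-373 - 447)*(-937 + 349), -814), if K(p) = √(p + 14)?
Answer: 1190421 - I*√13 ≈ 1.1904e+6 - 3.6056*I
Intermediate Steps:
K(p) = √(14 + p)
o(f, c) = 617 + I*√13 (o(f, c) = (-11 + 628) + √(14 - 27) = 617 + √(-13) = 617 + I*√13)
1191038 - o((-373 - 447)*(-937 + 349), -814) = 1191038 - (617 + I*√13) = 1191038 + (-617 - I*√13) = 1190421 - I*√13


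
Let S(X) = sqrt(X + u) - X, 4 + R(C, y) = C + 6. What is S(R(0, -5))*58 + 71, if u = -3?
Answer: -45 + 58*I ≈ -45.0 + 58.0*I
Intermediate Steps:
R(C, y) = 2 + C (R(C, y) = -4 + (C + 6) = -4 + (6 + C) = 2 + C)
S(X) = sqrt(-3 + X) - X (S(X) = sqrt(X - 3) - X = sqrt(-3 + X) - X)
S(R(0, -5))*58 + 71 = (sqrt(-3 + (2 + 0)) - (2 + 0))*58 + 71 = (sqrt(-3 + 2) - 1*2)*58 + 71 = (sqrt(-1) - 2)*58 + 71 = (I - 2)*58 + 71 = (-2 + I)*58 + 71 = (-116 + 58*I) + 71 = -45 + 58*I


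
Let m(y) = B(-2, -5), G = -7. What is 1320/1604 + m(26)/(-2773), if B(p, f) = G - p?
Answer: 917095/1111973 ≈ 0.82475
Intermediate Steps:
B(p, f) = -7 - p
m(y) = -5 (m(y) = -7 - 1*(-2) = -7 + 2 = -5)
1320/1604 + m(26)/(-2773) = 1320/1604 - 5/(-2773) = 1320*(1/1604) - 5*(-1/2773) = 330/401 + 5/2773 = 917095/1111973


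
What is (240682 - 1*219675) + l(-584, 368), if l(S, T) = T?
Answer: 21375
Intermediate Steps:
(240682 - 1*219675) + l(-584, 368) = (240682 - 1*219675) + 368 = (240682 - 219675) + 368 = 21007 + 368 = 21375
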